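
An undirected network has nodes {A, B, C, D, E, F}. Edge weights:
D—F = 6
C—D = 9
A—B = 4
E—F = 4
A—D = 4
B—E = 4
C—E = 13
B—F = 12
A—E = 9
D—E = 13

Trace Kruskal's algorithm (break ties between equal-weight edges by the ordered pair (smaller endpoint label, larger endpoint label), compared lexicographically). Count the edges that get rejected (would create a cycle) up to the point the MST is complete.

2

Kruskal's algorithm — process edges by increasing weight (ties by edge label):
A—B (4): add — endpoints in different components.
A—D (4): add — endpoints in different components.
B—E (4): add — endpoints in different components.
E—F (4): add — endpoints in different components.
D—F (6): skip — D and F already connected.
A—E (9): skip — A and E already connected.
C—D (9): add — endpoints in different components.
Edges rejected before the tree was complete: 2.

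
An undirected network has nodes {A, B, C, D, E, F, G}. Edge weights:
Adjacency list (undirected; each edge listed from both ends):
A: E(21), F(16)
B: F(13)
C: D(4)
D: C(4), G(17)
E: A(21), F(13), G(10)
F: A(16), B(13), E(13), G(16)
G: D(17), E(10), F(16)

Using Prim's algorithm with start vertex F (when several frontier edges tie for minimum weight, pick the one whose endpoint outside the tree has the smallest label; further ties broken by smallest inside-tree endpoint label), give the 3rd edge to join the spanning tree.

Grow the tree from F using Prim:
Step 1: frontier [B F 13, E F 13, A F 16, F G 16] → take B F (13); add B.
Step 2: frontier [E F 13, A F 16, F G 16] → take E F (13); add E.
Step 3: frontier [E G 10, A E 21, A F 16, F G 16] → take E G (10); add G.
Step 4: frontier [A E 21, A F 16, D G 17] → take A F (16); add A.
Step 5: frontier [D G 17] → take D G (17); add D.
Step 6: frontier [C D 4] → take C D (4); add C.
The 3rd edge added is E G.

E-G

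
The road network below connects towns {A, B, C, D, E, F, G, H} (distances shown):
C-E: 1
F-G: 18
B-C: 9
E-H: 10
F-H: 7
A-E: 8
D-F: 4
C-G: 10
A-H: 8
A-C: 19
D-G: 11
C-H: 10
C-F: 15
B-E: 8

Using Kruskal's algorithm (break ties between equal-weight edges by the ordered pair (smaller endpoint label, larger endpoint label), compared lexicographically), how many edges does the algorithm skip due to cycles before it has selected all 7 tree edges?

Sort edges by weight, then run Kruskal:
C-E (1): add — endpoints in different components.
D-F (4): add — endpoints in different components.
F-H (7): add — endpoints in different components.
A-E (8): add — endpoints in different components.
A-H (8): add — endpoints in different components.
B-E (8): add — endpoints in different components.
B-C (9): skip — B and C already connected.
C-G (10): add — endpoints in different components.
Edges rejected before the tree was complete: 1.

1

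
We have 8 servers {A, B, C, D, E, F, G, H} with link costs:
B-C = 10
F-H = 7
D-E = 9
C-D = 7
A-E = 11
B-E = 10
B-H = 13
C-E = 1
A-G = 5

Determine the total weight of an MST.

54

Sort edges by weight, then run Kruskal:
C-E (1): add — endpoints in different components.
A-G (5): add — endpoints in different components.
C-D (7): add — endpoints in different components.
F-H (7): add — endpoints in different components.
D-E (9): skip — D and E already connected.
B-C (10): add — endpoints in different components.
B-E (10): skip — B and E already connected.
A-E (11): add — endpoints in different components.
B-H (13): add — endpoints in different components.
MST edges: C-E, A-G, C-D, F-H, B-C, A-E, B-H; total weight 1+5+7+7+10+11+13 = 54.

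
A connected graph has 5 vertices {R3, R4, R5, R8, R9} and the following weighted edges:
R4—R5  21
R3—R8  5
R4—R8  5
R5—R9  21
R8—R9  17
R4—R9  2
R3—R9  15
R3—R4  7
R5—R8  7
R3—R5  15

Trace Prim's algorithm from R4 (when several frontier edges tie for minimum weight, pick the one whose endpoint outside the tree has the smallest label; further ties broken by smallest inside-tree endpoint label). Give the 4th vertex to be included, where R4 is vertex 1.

Prim's algorithm from R4:
Step 1: cheapest edge leaving the tree is R4—R9 (2); add R9.
Step 2: cheapest edge leaving the tree is R4—R8 (5); add R8.
Step 3: cheapest edge leaving the tree is R3—R8 (5); add R3.
Step 4: cheapest edge leaving the tree is R5—R8 (7); add R5.
Vertex order: R4, R9, R8, R3, R5. The 4th vertex is R3.

R3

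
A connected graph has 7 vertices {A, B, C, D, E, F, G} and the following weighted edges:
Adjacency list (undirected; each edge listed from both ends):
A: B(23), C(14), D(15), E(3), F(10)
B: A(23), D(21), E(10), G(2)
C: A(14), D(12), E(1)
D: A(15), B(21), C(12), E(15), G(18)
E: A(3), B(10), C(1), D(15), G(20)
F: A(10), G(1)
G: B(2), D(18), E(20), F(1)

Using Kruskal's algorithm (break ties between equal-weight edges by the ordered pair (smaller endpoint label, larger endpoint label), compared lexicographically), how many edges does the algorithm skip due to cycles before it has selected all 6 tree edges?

1

Kruskal: consider edges lightest-first.
C–E (1): add — endpoints in different components.
F–G (1): add — endpoints in different components.
B–G (2): add — endpoints in different components.
A–E (3): add — endpoints in different components.
A–F (10): add — endpoints in different components.
B–E (10): skip — B and E already connected.
C–D (12): add — endpoints in different components.
Edges rejected before the tree was complete: 1.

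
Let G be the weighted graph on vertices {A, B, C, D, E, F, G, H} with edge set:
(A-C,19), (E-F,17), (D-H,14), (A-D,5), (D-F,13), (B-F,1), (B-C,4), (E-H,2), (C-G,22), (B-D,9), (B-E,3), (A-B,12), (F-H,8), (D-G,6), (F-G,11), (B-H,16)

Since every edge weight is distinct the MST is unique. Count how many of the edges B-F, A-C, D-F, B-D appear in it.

Sort edges by weight, then run Kruskal:
B-F (1): add — endpoints in different components.
E-H (2): add — endpoints in different components.
B-E (3): add — endpoints in different components.
B-C (4): add — endpoints in different components.
A-D (5): add — endpoints in different components.
D-G (6): add — endpoints in different components.
F-H (8): skip — F and H already connected.
B-D (9): add — endpoints in different components.
MST edge set: {B-F, E-H, B-E, B-C, A-D, D-G, B-D}.
Of the listed edges, {B-F, B-D} are in the MST → 2.

2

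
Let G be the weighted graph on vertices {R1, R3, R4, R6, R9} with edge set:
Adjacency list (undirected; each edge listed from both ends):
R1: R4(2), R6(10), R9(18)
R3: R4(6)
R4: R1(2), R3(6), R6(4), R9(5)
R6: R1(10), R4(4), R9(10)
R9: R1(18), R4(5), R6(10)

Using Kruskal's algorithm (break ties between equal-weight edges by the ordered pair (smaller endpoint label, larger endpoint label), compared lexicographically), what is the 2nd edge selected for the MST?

Kruskal's algorithm — process edges by increasing weight (ties by edge label):
R1–R4 (2): add — endpoints in different components.
R4–R6 (4): add — endpoints in different components.
R4–R9 (5): add — endpoints in different components.
R3–R4 (6): add — endpoints in different components.
The 2nd edge added is R4–R6.

R4-R6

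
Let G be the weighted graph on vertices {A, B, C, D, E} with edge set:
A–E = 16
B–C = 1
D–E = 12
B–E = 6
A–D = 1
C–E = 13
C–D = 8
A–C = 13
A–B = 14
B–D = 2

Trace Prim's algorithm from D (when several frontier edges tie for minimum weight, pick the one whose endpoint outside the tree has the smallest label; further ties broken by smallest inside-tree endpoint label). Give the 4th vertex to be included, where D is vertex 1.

Prim's algorithm from D:
Step 1: frontier [A–D 1, B–D 2, C–D 8, D–E 12] → take A–D (1); add A.
Step 2: frontier [A–C 13, A–B 14, A–E 16, B–D 2, C–D 8, D–E 12] → take B–D (2); add B.
Step 3: frontier [A–C 13, A–E 16, B–C 1, B–E 6, C–D 8, D–E 12] → take B–C (1); add C.
Step 4: frontier [A–E 16, B–E 6, C–E 13, D–E 12] → take B–E (6); add E.
Vertex order: D, A, B, C, E. The 4th vertex is C.

C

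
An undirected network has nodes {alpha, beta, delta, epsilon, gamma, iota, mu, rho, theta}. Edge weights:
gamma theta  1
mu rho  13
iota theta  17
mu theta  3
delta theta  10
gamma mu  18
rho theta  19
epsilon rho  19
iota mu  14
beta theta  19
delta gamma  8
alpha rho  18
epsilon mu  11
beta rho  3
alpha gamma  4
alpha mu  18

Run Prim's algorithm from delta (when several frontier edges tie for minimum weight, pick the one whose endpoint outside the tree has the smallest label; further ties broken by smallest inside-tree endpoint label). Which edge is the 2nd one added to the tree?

Grow the tree from delta using Prim:
Step 1: cheapest edge leaving the tree is delta gamma (8); add gamma.
Step 2: cheapest edge leaving the tree is gamma theta (1); add theta.
Step 3: cheapest edge leaving the tree is mu theta (3); add mu.
Step 4: cheapest edge leaving the tree is alpha gamma (4); add alpha.
Step 5: cheapest edge leaving the tree is epsilon mu (11); add epsilon.
Step 6: cheapest edge leaving the tree is mu rho (13); add rho.
Step 7: cheapest edge leaving the tree is beta rho (3); add beta.
Step 8: cheapest edge leaving the tree is iota mu (14); add iota.
The 2nd edge added is gamma theta.

gamma-theta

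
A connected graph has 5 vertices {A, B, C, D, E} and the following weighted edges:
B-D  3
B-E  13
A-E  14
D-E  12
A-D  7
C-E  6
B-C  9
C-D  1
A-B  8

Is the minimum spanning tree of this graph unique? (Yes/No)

Yes

Kruskal's algorithm — process edges by increasing weight (ties by edge label):
C-D (1): add — endpoints in different components.
B-D (3): add — endpoints in different components.
C-E (6): add — endpoints in different components.
A-D (7): add — endpoints in different components.
Every non-tree edge has weight strictly greater than the heaviest edge on the tree path between its endpoints, so the MST is unique.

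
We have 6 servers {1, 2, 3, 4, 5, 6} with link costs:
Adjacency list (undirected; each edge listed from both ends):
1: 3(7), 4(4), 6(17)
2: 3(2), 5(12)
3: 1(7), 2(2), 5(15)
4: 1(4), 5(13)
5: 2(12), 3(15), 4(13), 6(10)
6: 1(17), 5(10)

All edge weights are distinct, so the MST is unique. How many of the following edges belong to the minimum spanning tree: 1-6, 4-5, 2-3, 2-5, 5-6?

Sort edges by weight, then run Kruskal:
2-3 (2): add — endpoints in different components.
1-4 (4): add — endpoints in different components.
1-3 (7): add — endpoints in different components.
5-6 (10): add — endpoints in different components.
2-5 (12): add — endpoints in different components.
MST edge set: {2-3, 1-4, 1-3, 5-6, 2-5}.
Of the listed edges, {2-3, 2-5, 5-6} are in the MST → 3.

3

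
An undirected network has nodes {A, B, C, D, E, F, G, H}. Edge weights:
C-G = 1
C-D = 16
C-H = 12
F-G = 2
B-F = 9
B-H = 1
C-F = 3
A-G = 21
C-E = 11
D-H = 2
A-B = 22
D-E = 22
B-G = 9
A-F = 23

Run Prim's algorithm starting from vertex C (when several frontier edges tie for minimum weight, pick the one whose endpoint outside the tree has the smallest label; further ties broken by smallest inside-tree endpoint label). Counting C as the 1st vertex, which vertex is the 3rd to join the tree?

Prim, starting at C.
Step 1: cheapest edge leaving the tree is C-G (1); add G.
Step 2: cheapest edge leaving the tree is F-G (2); add F.
Step 3: cheapest edge leaving the tree is B-F (9); add B.
Step 4: cheapest edge leaving the tree is B-H (1); add H.
Step 5: cheapest edge leaving the tree is D-H (2); add D.
Step 6: cheapest edge leaving the tree is C-E (11); add E.
Step 7: cheapest edge leaving the tree is A-G (21); add A.
Vertex order: C, G, F, B, H, D, E, A. The 3rd vertex is F.

F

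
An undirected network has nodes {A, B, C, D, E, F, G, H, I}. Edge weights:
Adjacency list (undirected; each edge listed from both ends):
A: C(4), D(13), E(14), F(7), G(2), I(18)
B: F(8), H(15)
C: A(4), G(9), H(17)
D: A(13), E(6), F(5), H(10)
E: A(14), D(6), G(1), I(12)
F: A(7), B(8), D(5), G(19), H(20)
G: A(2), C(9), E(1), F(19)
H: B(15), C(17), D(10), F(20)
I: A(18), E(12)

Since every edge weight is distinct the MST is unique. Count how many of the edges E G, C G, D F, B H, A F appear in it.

2

Kruskal: consider edges lightest-first.
E G (1): add — endpoints in different components.
A G (2): add — endpoints in different components.
A C (4): add — endpoints in different components.
D F (5): add — endpoints in different components.
D E (6): add — endpoints in different components.
A F (7): skip — A and F already connected.
B F (8): add — endpoints in different components.
C G (9): skip — C and G already connected.
D H (10): add — endpoints in different components.
E I (12): add — endpoints in different components.
MST edge set: {E G, A G, A C, D F, D E, B F, D H, E I}.
Of the listed edges, {E G, D F} are in the MST → 2.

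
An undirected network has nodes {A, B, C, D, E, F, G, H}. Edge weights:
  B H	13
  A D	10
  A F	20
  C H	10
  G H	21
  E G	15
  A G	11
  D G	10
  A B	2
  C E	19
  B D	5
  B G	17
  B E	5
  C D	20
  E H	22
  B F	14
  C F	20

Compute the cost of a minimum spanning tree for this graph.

Prim's algorithm from A:
Step 1: cheapest edge leaving the tree is A B (2); add B.
Step 2: cheapest edge leaving the tree is B D (5); add D.
Step 3: cheapest edge leaving the tree is B E (5); add E.
Step 4: cheapest edge leaving the tree is D G (10); add G.
Step 5: cheapest edge leaving the tree is B H (13); add H.
Step 6: cheapest edge leaving the tree is C H (10); add C.
Step 7: cheapest edge leaving the tree is B F (14); add F.
MST edges: A B, B D, B E, D G, B H, C H, B F; total weight 2+5+5+10+13+10+14 = 59.

59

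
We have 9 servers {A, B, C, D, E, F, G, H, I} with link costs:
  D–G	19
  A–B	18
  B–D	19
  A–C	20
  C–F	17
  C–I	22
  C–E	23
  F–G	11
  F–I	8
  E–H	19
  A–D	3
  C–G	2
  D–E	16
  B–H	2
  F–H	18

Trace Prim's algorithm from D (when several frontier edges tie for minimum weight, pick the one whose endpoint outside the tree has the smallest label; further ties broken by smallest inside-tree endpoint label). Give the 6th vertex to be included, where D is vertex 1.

Prim's algorithm from D:
Step 1: cheapest edge leaving the tree is A–D (3); add A.
Step 2: cheapest edge leaving the tree is D–E (16); add E.
Step 3: cheapest edge leaving the tree is A–B (18); add B.
Step 4: cheapest edge leaving the tree is B–H (2); add H.
Step 5: cheapest edge leaving the tree is F–H (18); add F.
Step 6: cheapest edge leaving the tree is F–I (8); add I.
Step 7: cheapest edge leaving the tree is F–G (11); add G.
Step 8: cheapest edge leaving the tree is C–G (2); add C.
Vertex order: D, A, E, B, H, F, I, G, C. The 6th vertex is F.

F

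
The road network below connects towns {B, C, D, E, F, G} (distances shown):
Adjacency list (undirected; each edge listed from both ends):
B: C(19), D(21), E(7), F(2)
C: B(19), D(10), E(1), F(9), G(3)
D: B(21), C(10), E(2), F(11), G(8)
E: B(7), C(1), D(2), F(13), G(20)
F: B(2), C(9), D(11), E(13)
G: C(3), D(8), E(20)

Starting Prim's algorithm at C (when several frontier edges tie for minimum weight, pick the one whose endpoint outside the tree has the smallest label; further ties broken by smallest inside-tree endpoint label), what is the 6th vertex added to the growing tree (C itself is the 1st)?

Grow the tree from C using Prim:
Step 1: frontier [C-E 1, C-G 3, C-F 9, C-D 10, B-C 19] → take C-E (1); add E.
Step 2: frontier [C-G 3, C-F 9, C-D 10, B-C 19, D-E 2, B-E 7, E-F 13, E-G 20] → take D-E (2); add D.
Step 3: frontier [C-G 3, C-F 9, B-C 19, D-G 8, D-F 11, B-D 21, B-E 7, E-F 13, E-G 20] → take C-G (3); add G.
Step 4: frontier [C-F 9, B-C 19, D-F 11, B-D 21, B-E 7, E-F 13] → take B-E (7); add B.
Step 5: frontier [B-F 2, C-F 9, D-F 11, E-F 13] → take B-F (2); add F.
Vertex order: C, E, D, G, B, F. The 6th vertex is F.

F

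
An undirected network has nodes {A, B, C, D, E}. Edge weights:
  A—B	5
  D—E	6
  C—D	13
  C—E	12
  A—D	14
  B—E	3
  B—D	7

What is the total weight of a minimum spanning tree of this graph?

26

Prim, starting at B.
Step 1: frontier [B—E 3, A—B 5, B—D 7] → take B—E (3); add E.
Step 2: frontier [A—B 5, B—D 7, D—E 6, C—E 12] → take A—B (5); add A.
Step 3: frontier [A—D 14, B—D 7, D—E 6, C—E 12] → take D—E (6); add D.
Step 4: frontier [C—D 13, C—E 12] → take C—E (12); add C.
MST edges: B—E, A—B, D—E, C—E; total weight 3+5+6+12 = 26.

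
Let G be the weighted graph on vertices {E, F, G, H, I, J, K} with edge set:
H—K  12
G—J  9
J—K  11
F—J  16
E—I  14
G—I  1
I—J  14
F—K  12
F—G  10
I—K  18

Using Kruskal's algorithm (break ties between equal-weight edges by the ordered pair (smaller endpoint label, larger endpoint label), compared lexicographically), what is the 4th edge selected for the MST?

Sort edges by weight, then run Kruskal:
G—I (1): add — endpoints in different components.
G—J (9): add — endpoints in different components.
F—G (10): add — endpoints in different components.
J—K (11): add — endpoints in different components.
F—K (12): skip — F and K already connected.
H—K (12): add — endpoints in different components.
E—I (14): add — endpoints in different components.
The 4th edge added is J—K.

J-K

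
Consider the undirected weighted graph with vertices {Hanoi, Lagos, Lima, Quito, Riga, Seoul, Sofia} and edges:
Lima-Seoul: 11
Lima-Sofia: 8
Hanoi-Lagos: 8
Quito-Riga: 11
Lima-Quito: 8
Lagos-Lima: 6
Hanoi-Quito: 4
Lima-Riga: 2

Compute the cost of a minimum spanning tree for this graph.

Kruskal: consider edges lightest-first.
Lima-Riga (2): add — endpoints in different components.
Hanoi-Quito (4): add — endpoints in different components.
Lagos-Lima (6): add — endpoints in different components.
Hanoi-Lagos (8): add — endpoints in different components.
Lima-Quito (8): skip — Lima and Quito already connected.
Lima-Sofia (8): add — endpoints in different components.
Lima-Seoul (11): add — endpoints in different components.
MST edges: Lima-Riga, Hanoi-Quito, Lagos-Lima, Hanoi-Lagos, Lima-Sofia, Lima-Seoul; total weight 2+4+6+8+8+11 = 39.

39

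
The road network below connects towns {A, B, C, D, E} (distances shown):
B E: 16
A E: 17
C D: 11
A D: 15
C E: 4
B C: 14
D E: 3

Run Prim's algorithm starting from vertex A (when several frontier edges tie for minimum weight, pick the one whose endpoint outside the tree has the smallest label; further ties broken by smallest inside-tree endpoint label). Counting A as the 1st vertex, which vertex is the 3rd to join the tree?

Prim, starting at A.
Step 1: cheapest edge leaving the tree is A D (15); add D.
Step 2: cheapest edge leaving the tree is D E (3); add E.
Step 3: cheapest edge leaving the tree is C E (4); add C.
Step 4: cheapest edge leaving the tree is B C (14); add B.
Vertex order: A, D, E, C, B. The 3rd vertex is E.

E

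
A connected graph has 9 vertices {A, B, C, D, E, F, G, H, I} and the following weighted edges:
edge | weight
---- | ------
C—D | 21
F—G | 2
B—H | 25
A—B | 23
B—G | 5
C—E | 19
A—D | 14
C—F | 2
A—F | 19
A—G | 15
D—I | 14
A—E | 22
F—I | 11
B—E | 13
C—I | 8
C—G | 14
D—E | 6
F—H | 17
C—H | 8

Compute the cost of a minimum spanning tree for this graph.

Kruskal's algorithm — process edges by increasing weight (ties by edge label):
C—F (2): add — endpoints in different components.
F—G (2): add — endpoints in different components.
B—G (5): add — endpoints in different components.
D—E (6): add — endpoints in different components.
C—H (8): add — endpoints in different components.
C—I (8): add — endpoints in different components.
F—I (11): skip — F and I already connected.
B—E (13): add — endpoints in different components.
A—D (14): add — endpoints in different components.
MST edges: C—F, F—G, B—G, D—E, C—H, C—I, B—E, A—D; total weight 2+2+5+6+8+8+13+14 = 58.

58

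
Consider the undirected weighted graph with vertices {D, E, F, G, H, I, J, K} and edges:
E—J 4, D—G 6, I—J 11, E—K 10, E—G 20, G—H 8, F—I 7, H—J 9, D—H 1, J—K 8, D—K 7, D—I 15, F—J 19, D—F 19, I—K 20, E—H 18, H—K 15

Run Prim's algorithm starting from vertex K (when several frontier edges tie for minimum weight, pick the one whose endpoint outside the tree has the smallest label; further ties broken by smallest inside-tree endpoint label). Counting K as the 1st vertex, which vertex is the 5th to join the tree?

Grow the tree from K using Prim:
Step 1: cheapest edge leaving the tree is D—K (7); add D.
Step 2: cheapest edge leaving the tree is D—H (1); add H.
Step 3: cheapest edge leaving the tree is D—G (6); add G.
Step 4: cheapest edge leaving the tree is J—K (8); add J.
Step 5: cheapest edge leaving the tree is E—J (4); add E.
Step 6: cheapest edge leaving the tree is I—J (11); add I.
Step 7: cheapest edge leaving the tree is F—I (7); add F.
Vertex order: K, D, H, G, J, E, I, F. The 5th vertex is J.

J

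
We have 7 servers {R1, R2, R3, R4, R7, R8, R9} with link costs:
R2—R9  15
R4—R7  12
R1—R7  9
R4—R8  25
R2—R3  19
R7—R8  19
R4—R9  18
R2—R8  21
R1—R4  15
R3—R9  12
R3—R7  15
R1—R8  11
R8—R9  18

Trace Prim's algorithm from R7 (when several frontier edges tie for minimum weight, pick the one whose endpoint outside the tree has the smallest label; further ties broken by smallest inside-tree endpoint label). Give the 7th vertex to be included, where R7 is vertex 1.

Prim's algorithm from R7:
Step 1: cheapest edge leaving the tree is R1—R7 (9); add R1.
Step 2: cheapest edge leaving the tree is R1—R8 (11); add R8.
Step 3: cheapest edge leaving the tree is R4—R7 (12); add R4.
Step 4: cheapest edge leaving the tree is R3—R7 (15); add R3.
Step 5: cheapest edge leaving the tree is R3—R9 (12); add R9.
Step 6: cheapest edge leaving the tree is R2—R9 (15); add R2.
Vertex order: R7, R1, R8, R4, R3, R9, R2. The 7th vertex is R2.

R2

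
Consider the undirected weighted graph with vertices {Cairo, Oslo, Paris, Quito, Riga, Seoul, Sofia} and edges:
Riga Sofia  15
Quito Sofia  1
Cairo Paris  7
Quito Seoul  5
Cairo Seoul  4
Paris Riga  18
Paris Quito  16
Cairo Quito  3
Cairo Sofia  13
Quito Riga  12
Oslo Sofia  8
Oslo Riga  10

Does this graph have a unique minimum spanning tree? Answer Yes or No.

Kruskal's algorithm — process edges by increasing weight (ties by edge label):
Quito Sofia (1): add — endpoints in different components.
Cairo Quito (3): add — endpoints in different components.
Cairo Seoul (4): add — endpoints in different components.
Quito Seoul (5): skip — Quito and Seoul already connected.
Cairo Paris (7): add — endpoints in different components.
Oslo Sofia (8): add — endpoints in different components.
Oslo Riga (10): add — endpoints in different components.
Every non-tree edge has weight strictly greater than the heaviest edge on the tree path between its endpoints, so the MST is unique.

Yes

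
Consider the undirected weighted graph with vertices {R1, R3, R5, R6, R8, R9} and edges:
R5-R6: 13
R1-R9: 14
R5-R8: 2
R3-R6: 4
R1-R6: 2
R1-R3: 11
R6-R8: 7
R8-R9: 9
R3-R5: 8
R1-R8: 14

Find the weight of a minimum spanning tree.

Grow the tree from R5 using Prim:
Step 1: cheapest edge leaving the tree is R5-R8 (2); add R8.
Step 2: cheapest edge leaving the tree is R6-R8 (7); add R6.
Step 3: cheapest edge leaving the tree is R1-R6 (2); add R1.
Step 4: cheapest edge leaving the tree is R3-R6 (4); add R3.
Step 5: cheapest edge leaving the tree is R8-R9 (9); add R9.
MST edges: R5-R8, R6-R8, R1-R6, R3-R6, R8-R9; total weight 2+7+2+4+9 = 24.

24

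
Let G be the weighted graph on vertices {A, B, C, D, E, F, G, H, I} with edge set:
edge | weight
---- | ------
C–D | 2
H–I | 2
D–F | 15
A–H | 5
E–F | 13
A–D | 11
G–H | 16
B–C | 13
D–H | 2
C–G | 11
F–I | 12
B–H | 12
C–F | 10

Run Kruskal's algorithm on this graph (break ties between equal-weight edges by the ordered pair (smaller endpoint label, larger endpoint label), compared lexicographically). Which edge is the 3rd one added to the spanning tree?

Kruskal: consider edges lightest-first.
C–D (2): add — endpoints in different components.
D–H (2): add — endpoints in different components.
H–I (2): add — endpoints in different components.
A–H (5): add — endpoints in different components.
C–F (10): add — endpoints in different components.
A–D (11): skip — A and D already connected.
C–G (11): add — endpoints in different components.
B–H (12): add — endpoints in different components.
F–I (12): skip — F and I already connected.
B–C (13): skip — B and C already connected.
E–F (13): add — endpoints in different components.
The 3rd edge added is H–I.

H-I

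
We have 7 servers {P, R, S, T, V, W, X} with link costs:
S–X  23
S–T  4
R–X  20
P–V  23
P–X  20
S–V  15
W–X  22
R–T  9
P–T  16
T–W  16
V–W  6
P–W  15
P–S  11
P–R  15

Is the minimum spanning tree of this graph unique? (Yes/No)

Kruskal: consider edges lightest-first.
S–T (4): add — endpoints in different components.
V–W (6): add — endpoints in different components.
R–T (9): add — endpoints in different components.
P–S (11): add — endpoints in different components.
P–R (15): skip — R and P already connected.
P–W (15): add — endpoints in different components.
S–V (15): skip — V and S already connected.
P–T (16): skip — P and T already connected.
T–W (16): skip — W and T already connected.
P–X (20): add — endpoints in different components.
Non-tree edge R–X has weight 20, equal to the heaviest edge on its tree cycle — swapping gives another MST of the same weight. Not unique.

No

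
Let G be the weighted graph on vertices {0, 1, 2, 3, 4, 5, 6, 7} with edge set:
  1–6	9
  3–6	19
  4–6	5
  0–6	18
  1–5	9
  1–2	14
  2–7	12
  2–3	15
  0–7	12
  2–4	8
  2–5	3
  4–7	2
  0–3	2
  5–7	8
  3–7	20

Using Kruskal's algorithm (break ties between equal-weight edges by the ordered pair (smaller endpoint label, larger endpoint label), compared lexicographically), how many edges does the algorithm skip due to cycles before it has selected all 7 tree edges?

2

Kruskal: consider edges lightest-first.
0–3 (2): add — endpoints in different components.
4–7 (2): add — endpoints in different components.
2–5 (3): add — endpoints in different components.
4–6 (5): add — endpoints in different components.
2–4 (8): add — endpoints in different components.
5–7 (8): skip — 5 and 7 already connected.
1–5 (9): add — endpoints in different components.
1–6 (9): skip — 1 and 6 already connected.
0–7 (12): add — endpoints in different components.
Edges rejected before the tree was complete: 2.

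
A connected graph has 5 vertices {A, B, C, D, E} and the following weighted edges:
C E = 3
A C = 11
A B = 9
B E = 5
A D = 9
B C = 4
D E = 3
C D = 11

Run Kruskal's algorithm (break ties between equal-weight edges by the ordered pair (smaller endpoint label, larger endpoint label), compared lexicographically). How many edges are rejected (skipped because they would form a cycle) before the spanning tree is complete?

1

Kruskal: consider edges lightest-first.
C E (3): add. Components now {A} {B} {C,E} {D}
D E (3): add. Components now {A} {B} {C,D,E}
B C (4): add. Components now {A} {B,C,D,E}
B E (5): skip — B and E already connected.
A B (9): add. Components now {A,B,C,D,E}
Edges rejected before the tree was complete: 1.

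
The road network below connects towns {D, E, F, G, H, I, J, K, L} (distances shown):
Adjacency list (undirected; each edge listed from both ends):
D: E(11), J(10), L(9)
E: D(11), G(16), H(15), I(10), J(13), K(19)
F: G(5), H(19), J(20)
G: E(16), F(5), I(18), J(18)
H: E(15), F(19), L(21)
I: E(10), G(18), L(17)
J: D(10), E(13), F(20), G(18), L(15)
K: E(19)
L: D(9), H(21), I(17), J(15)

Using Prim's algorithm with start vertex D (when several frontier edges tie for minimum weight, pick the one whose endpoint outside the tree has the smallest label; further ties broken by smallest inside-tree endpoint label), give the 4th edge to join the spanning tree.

Grow the tree from D using Prim:
Step 1: cheapest edge leaving the tree is D L (9); add L.
Step 2: cheapest edge leaving the tree is D J (10); add J.
Step 3: cheapest edge leaving the tree is D E (11); add E.
Step 4: cheapest edge leaving the tree is E I (10); add I.
Step 5: cheapest edge leaving the tree is E H (15); add H.
Step 6: cheapest edge leaving the tree is E G (16); add G.
Step 7: cheapest edge leaving the tree is F G (5); add F.
Step 8: cheapest edge leaving the tree is E K (19); add K.
The 4th edge added is E I.

E-I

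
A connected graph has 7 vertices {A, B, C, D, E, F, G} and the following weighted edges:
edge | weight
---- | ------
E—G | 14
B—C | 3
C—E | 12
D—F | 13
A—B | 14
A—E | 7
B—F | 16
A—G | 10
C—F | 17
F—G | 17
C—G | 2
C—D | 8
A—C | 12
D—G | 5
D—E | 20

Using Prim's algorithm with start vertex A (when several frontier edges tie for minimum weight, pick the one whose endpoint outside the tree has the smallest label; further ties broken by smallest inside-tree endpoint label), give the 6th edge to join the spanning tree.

D-F

Prim, starting at A.
Step 1: cheapest edge leaving the tree is A—E (7); add E.
Step 2: cheapest edge leaving the tree is A—G (10); add G.
Step 3: cheapest edge leaving the tree is C—G (2); add C.
Step 4: cheapest edge leaving the tree is B—C (3); add B.
Step 5: cheapest edge leaving the tree is D—G (5); add D.
Step 6: cheapest edge leaving the tree is D—F (13); add F.
The 6th edge added is D—F.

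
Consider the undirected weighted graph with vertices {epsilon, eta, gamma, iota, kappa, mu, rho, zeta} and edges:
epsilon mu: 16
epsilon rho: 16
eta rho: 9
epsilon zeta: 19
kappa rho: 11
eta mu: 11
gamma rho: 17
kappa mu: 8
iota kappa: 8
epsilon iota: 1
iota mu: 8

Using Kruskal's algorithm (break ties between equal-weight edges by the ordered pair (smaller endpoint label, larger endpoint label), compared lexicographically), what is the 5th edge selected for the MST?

Kruskal: consider edges lightest-first.
epsilon iota (1): add — endpoints in different components.
iota kappa (8): add — endpoints in different components.
iota mu (8): add — endpoints in different components.
kappa mu (8): skip — mu and kappa already connected.
eta rho (9): add — endpoints in different components.
eta mu (11): add — endpoints in different components.
kappa rho (11): skip — kappa and rho already connected.
epsilon mu (16): skip — mu and epsilon already connected.
epsilon rho (16): skip — epsilon and rho already connected.
gamma rho (17): add — endpoints in different components.
epsilon zeta (19): add — endpoints in different components.
The 5th edge added is eta mu.

eta-mu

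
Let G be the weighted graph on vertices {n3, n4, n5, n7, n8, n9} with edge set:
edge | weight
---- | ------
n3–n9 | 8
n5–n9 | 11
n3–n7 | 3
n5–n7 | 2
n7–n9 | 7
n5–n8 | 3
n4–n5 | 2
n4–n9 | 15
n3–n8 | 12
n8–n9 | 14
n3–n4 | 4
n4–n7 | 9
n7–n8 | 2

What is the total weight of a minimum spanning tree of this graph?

Sort edges by weight, then run Kruskal:
n4–n5 (2): add — endpoints in different components.
n5–n7 (2): add — endpoints in different components.
n7–n8 (2): add — endpoints in different components.
n3–n7 (3): add — endpoints in different components.
n5–n8 (3): skip — n5 and n8 already connected.
n3–n4 (4): skip — n3 and n4 already connected.
n7–n9 (7): add — endpoints in different components.
MST edges: n4–n5, n5–n7, n7–n8, n3–n7, n7–n9; total weight 2+2+2+3+7 = 16.

16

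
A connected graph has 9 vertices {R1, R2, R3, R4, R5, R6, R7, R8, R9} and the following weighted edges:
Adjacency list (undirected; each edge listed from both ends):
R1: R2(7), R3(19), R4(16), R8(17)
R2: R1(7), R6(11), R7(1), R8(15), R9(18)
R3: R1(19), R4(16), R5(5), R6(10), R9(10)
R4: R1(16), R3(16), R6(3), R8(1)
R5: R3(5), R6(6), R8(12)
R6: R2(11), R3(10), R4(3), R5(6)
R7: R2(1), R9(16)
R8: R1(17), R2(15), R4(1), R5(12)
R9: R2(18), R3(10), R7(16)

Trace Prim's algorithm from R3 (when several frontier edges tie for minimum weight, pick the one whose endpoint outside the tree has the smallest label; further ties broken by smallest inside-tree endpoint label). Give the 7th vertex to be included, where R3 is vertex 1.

Grow the tree from R3 using Prim:
Step 1: cheapest edge leaving the tree is R3—R5 (5); add R5.
Step 2: cheapest edge leaving the tree is R5—R6 (6); add R6.
Step 3: cheapest edge leaving the tree is R4—R6 (3); add R4.
Step 4: cheapest edge leaving the tree is R4—R8 (1); add R8.
Step 5: cheapest edge leaving the tree is R3—R9 (10); add R9.
Step 6: cheapest edge leaving the tree is R2—R6 (11); add R2.
Step 7: cheapest edge leaving the tree is R2—R7 (1); add R7.
Step 8: cheapest edge leaving the tree is R1—R2 (7); add R1.
Vertex order: R3, R5, R6, R4, R8, R9, R2, R7, R1. The 7th vertex is R2.

R2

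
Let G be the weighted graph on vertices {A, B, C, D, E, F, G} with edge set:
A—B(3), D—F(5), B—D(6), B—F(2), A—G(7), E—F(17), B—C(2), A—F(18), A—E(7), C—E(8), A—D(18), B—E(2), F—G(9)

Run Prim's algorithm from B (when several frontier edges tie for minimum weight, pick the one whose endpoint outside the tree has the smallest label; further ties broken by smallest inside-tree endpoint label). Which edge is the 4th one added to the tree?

A-B

Prim's algorithm from B:
Step 1: frontier [B—C 2, B—E 2, B—F 2, A—B 3, B—D 6] → take B—C (2); add C.
Step 2: frontier [B—E 2, B—F 2, A—B 3, B—D 6, C—E 8] → take B—E (2); add E.
Step 3: frontier [B—F 2, A—B 3, B—D 6, A—E 7, E—F 17] → take B—F (2); add F.
Step 4: frontier [A—B 3, B—D 6, A—E 7, D—F 5, F—G 9, A—F 18] → take A—B (3); add A.
Step 5: frontier [A—G 7, A—D 18, B—D 6, D—F 5, F—G 9] → take D—F (5); add D.
Step 6: frontier [A—G 7, F—G 9] → take A—G (7); add G.
The 4th edge added is A—B.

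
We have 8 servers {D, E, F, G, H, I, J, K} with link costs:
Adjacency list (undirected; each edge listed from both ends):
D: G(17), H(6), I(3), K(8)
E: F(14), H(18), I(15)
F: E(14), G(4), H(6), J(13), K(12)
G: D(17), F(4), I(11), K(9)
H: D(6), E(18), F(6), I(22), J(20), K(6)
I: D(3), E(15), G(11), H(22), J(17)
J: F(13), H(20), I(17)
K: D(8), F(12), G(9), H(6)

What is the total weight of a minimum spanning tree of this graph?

Prim's algorithm from F:
Step 1: cheapest edge leaving the tree is F-G (4); add G.
Step 2: cheapest edge leaving the tree is F-H (6); add H.
Step 3: cheapest edge leaving the tree is D-H (6); add D.
Step 4: cheapest edge leaving the tree is D-I (3); add I.
Step 5: cheapest edge leaving the tree is H-K (6); add K.
Step 6: cheapest edge leaving the tree is F-J (13); add J.
Step 7: cheapest edge leaving the tree is E-F (14); add E.
MST edges: F-G, F-H, D-H, D-I, H-K, F-J, E-F; total weight 4+6+6+3+6+13+14 = 52.

52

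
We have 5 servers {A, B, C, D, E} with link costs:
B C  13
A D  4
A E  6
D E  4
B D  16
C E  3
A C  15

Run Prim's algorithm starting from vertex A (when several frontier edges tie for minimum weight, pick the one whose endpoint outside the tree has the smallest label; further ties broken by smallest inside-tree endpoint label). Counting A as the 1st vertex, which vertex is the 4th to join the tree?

C

Prim, starting at A.
Step 1: cheapest edge leaving the tree is A D (4); add D.
Step 2: cheapest edge leaving the tree is D E (4); add E.
Step 3: cheapest edge leaving the tree is C E (3); add C.
Step 4: cheapest edge leaving the tree is B C (13); add B.
Vertex order: A, D, E, C, B. The 4th vertex is C.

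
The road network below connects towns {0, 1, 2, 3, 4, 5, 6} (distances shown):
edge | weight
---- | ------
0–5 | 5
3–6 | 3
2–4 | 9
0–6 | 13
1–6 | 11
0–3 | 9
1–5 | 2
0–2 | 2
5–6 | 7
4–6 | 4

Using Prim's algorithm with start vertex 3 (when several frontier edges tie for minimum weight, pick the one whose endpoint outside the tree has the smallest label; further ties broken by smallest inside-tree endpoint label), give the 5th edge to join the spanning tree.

0-5

Grow the tree from 3 using Prim:
Step 1: cheapest edge leaving the tree is 3–6 (3); add 6.
Step 2: cheapest edge leaving the tree is 4–6 (4); add 4.
Step 3: cheapest edge leaving the tree is 5–6 (7); add 5.
Step 4: cheapest edge leaving the tree is 1–5 (2); add 1.
Step 5: cheapest edge leaving the tree is 0–5 (5); add 0.
Step 6: cheapest edge leaving the tree is 0–2 (2); add 2.
The 5th edge added is 0–5.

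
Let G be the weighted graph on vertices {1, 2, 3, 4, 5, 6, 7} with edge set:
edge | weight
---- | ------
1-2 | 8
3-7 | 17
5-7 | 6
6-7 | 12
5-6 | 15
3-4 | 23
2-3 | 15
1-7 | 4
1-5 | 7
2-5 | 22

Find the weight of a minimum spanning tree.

Prim, starting at 7.
Step 1: frontier [1-7 4, 5-7 6, 6-7 12, 3-7 17] → take 1-7 (4); add 1.
Step 2: frontier [1-5 7, 1-2 8, 5-7 6, 6-7 12, 3-7 17] → take 5-7 (6); add 5.
Step 3: frontier [1-2 8, 5-6 15, 2-5 22, 6-7 12, 3-7 17] → take 1-2 (8); add 2.
Step 4: frontier [2-3 15, 5-6 15, 6-7 12, 3-7 17] → take 6-7 (12); add 6.
Step 5: frontier [2-3 15, 3-7 17] → take 2-3 (15); add 3.
Step 6: frontier [3-4 23] → take 3-4 (23); add 4.
MST edges: 1-7, 5-7, 1-2, 6-7, 2-3, 3-4; total weight 4+6+8+12+15+23 = 68.

68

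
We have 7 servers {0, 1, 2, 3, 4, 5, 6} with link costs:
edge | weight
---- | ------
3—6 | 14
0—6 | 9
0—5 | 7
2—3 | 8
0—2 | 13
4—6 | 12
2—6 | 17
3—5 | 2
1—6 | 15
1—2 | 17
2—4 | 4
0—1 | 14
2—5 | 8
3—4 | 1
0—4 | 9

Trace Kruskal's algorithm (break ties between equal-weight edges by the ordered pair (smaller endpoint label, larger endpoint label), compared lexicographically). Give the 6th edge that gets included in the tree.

Kruskal: consider edges lightest-first.
3—4 (1): add. Components now {0} {1} {2} {3,4} {5} {6}
3—5 (2): add. Components now {0} {1} {2} {3,4,5} {6}
2—4 (4): add. Components now {0} {1} {2,3,4,5} {6}
0—5 (7): add. Components now {0,2,3,4,5} {1} {6}
2—3 (8): skip — 2 and 3 already connected.
2—5 (8): skip — 2 and 5 already connected.
0—4 (9): skip — 0 and 4 already connected.
0—6 (9): add. Components now {0,2,3,4,5,6} {1}
4—6 (12): skip — 4 and 6 already connected.
0—2 (13): skip — 0 and 2 already connected.
0—1 (14): add. Components now {0,1,2,3,4,5,6}
The 6th edge added is 0—1.

0-1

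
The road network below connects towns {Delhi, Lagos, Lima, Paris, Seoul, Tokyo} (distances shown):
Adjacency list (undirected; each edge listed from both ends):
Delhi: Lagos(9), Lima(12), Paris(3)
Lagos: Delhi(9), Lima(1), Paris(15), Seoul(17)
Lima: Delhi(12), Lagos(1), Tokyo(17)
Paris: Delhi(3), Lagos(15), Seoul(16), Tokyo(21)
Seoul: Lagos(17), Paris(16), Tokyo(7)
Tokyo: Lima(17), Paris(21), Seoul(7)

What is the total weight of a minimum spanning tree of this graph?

36

Kruskal's algorithm — process edges by increasing weight (ties by edge label):
Lagos—Lima (1): add. Components now {Tokyo} {Seoul} {Lagos,Lima} {Paris} {Delhi}
Delhi—Paris (3): add. Components now {Tokyo} {Seoul} {Lagos,Lima} {Delhi,Paris}
Seoul—Tokyo (7): add. Components now {Seoul,Tokyo} {Lagos,Lima} {Delhi,Paris}
Delhi—Lagos (9): add. Components now {Seoul,Tokyo} {Delhi,Lagos,Lima,Paris}
Delhi—Lima (12): skip — Lima and Delhi already connected.
Lagos—Paris (15): skip — Lagos and Paris already connected.
Paris—Seoul (16): add. Components now {Delhi,Lagos,Lima,Paris,Seoul,Tokyo}
MST edges: Lagos—Lima, Delhi—Paris, Seoul—Tokyo, Delhi—Lagos, Paris—Seoul; total weight 1+3+7+9+16 = 36.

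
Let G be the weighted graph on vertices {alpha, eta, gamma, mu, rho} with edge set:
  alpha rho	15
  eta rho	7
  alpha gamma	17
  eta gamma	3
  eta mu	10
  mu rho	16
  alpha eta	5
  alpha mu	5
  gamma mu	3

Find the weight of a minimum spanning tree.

Kruskal: consider edges lightest-first.
eta gamma (3): add — endpoints in different components.
gamma mu (3): add — endpoints in different components.
alpha eta (5): add — endpoints in different components.
alpha mu (5): skip — alpha and mu already connected.
eta rho (7): add — endpoints in different components.
MST edges: eta gamma, gamma mu, alpha eta, eta rho; total weight 3+3+5+7 = 18.

18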